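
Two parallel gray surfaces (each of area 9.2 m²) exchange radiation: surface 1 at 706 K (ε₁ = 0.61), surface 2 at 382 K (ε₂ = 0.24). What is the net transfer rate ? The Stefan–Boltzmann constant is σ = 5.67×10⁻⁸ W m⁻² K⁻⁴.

For two large parallel gray plates, q = σ(T₁⁴ − T₂⁴) / (1/ε₁ + 1/ε₂ − 1).
1/ε₁ + 1/ε₂ − 1 = 1/0.61 + 1/0.24 − 1 = 4.806.
T₁⁴ − T₂⁴ = 2.48×10^11 − 2.13×10^10 = 2.27×10^11 K⁴.
q = 5.67×10⁻⁸ × 2.27×10^11 / 4.806 = 2680 W/m².
Q = q·A = 2680 × 9.2 = 24700 W.

Q ≈ 24700 W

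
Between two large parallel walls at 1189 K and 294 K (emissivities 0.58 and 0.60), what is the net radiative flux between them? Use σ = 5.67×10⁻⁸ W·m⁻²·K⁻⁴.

For two large parallel gray plates, q = σ(T₁⁴ − T₂⁴) / (1/ε₁ + 1/ε₂ − 1).
1/ε₁ + 1/ε₂ − 1 = 1/0.58 + 1/0.60 − 1 = 2.391.
T₁⁴ − T₂⁴ = 2.00×10^12 − 7.47×10^9 = 1.99×10^12 K⁴.
q = 5.67×10⁻⁸ × 1.99×10^12 / 2.391 = 47200 W/m².

q ≈ 47200 W/m²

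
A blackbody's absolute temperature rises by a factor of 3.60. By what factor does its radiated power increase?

factor ≈ 168

P ∝ T⁴, so the power scales as (3.60)⁴ = 168.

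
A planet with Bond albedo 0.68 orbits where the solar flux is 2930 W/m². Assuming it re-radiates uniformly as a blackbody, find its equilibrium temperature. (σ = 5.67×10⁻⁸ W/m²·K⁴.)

T ≈ 254 K

Power absorbed = (1−a)S·πR²; power emitted = 4πR²σT⁴. Equating and cancelling πR²:
T = ((1−a)S / 4σ)^(1/4) = (938 / (4 × 5.67×10⁻⁸))^(1/4) = (4.13×10^9)^(1/4).
T = 254 K.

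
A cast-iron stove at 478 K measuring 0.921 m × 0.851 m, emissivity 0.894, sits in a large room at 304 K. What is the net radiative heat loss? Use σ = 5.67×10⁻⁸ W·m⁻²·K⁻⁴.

Q ≈ 1730 W

A = 0.921 × 0.851 = 0.784 m².
Q = εσA(T⁴ − T_s⁴). T⁴ − T_s⁴ = (478)⁴ − (304)⁴ = 5.22×10^10 − 8.54×10^9 = 4.37×10^10 K⁴.
Q = 0.894 × 5.67×10⁻⁸ × 0.784 × 4.37×10^10 = 1730 W.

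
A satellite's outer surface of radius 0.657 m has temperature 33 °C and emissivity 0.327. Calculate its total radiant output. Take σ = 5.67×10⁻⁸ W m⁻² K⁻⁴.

A = 4πr² = 4π × (0.657)² = 5.42 m².
33 °C = 306 K.
Stefan–Boltzmann: P = εσAT⁴ = 0.327 × 5.67×10⁻⁸ × 5.42 × (306)⁴ = 0.327 × 5.67×10⁻⁸ × 5.42 × 8.77×10^9.
P = 882 W.

P ≈ 882 W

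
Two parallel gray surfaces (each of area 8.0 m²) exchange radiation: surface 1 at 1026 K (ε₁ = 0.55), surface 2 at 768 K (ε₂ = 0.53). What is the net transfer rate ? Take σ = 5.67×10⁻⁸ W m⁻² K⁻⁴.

Q ≈ 1.27×10^5 W

For two large parallel gray plates, q = σ(T₁⁴ − T₂⁴) / (1/ε₁ + 1/ε₂ − 1).
1/ε₁ + 1/ε₂ − 1 = 1/0.55 + 1/0.53 − 1 = 2.705.
T₁⁴ − T₂⁴ = 1.11×10^12 − 3.48×10^11 = 7.60×10^11 K⁴.
q = 5.67×10⁻⁸ × 7.60×10^11 / 2.705 = 15900 W/m².
Q = q·A = 15900 × 8.0 = 1.27×10^5 W.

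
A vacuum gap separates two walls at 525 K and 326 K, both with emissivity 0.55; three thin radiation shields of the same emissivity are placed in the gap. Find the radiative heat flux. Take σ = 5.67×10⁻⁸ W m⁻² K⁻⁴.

q ≈ 348 W/m²

Each of the 4 gaps contributes resistance (2/ε − 1) = 2/0.55 − 1 = 2.636; total = 10.55.
q = σ(T₁⁴ − T₂⁴) / 10.55 = 5.67×10⁻⁸ × 6.47×10^10 / 10.55 = 348 W/m².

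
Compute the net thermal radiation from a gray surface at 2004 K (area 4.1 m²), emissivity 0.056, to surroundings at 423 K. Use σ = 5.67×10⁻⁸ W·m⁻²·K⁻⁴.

Q = εσA(T⁴ − T_s⁴). T⁴ − T_s⁴ = (2004)⁴ − (423)⁴ = 1.61×10^13 − 3.20×10^10 = 1.61×10^13 K⁴.
Q = 0.056 × 5.67×10⁻⁸ × 4.10 × 1.61×10^13 = 2.10×10^5 W.

Q ≈ 2.10×10^5 W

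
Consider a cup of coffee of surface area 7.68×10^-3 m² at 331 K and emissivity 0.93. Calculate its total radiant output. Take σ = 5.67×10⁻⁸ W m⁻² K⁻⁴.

Stefan–Boltzmann: P = εσAT⁴ = 0.93 × 5.67×10⁻⁸ × 7.68×10^-3 × (331)⁴ = 0.93 × 5.67×10⁻⁸ × 7.68×10^-3 × 1.20×10^10.
P = 4.86 W.

P ≈ 4.86 W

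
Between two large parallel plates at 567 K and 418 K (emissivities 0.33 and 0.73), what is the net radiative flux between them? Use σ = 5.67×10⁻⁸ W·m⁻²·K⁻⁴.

q ≈ 1210 W/m²

For two large parallel gray plates, q = σ(T₁⁴ − T₂⁴) / (1/ε₁ + 1/ε₂ − 1).
1/ε₁ + 1/ε₂ − 1 = 1/0.33 + 1/0.73 − 1 = 3.400.
T₁⁴ − T₂⁴ = 1.03×10^11 − 3.05×10^10 = 7.28×10^10 K⁴.
q = 5.67×10⁻⁸ × 7.28×10^10 / 3.400 = 1210 W/m².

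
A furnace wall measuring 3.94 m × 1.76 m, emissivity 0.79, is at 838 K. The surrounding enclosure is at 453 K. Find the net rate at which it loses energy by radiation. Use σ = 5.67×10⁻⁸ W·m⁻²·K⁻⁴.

A = 3.94 × 1.76 = 6.93 m².
Q = εσA(T⁴ − T_s⁴). T⁴ − T_s⁴ = (838)⁴ − (453)⁴ = 4.93×10^11 − 4.21×10^10 = 4.51×10^11 K⁴.
Q = 0.79 × 5.67×10⁻⁸ × 6.93 × 4.51×10^11 = 1.40×10^5 W.

Q ≈ 1.40×10^5 W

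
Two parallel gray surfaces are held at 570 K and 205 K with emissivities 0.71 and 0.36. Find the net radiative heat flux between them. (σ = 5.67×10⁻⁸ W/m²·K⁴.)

q ≈ 1850 W/m²

For two large parallel gray plates, q = σ(T₁⁴ − T₂⁴) / (1/ε₁ + 1/ε₂ − 1).
1/ε₁ + 1/ε₂ − 1 = 1/0.71 + 1/0.36 − 1 = 3.186.
T₁⁴ − T₂⁴ = 1.06×10^11 − 1.77×10^9 = 1.04×10^11 K⁴.
q = 5.67×10⁻⁸ × 1.04×10^11 / 3.186 = 1850 W/m².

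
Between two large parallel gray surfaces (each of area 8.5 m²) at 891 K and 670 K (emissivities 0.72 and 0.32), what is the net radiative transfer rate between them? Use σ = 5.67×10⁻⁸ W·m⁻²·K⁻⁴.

For two large parallel gray plates, q = σ(T₁⁴ − T₂⁴) / (1/ε₁ + 1/ε₂ − 1).
1/ε₁ + 1/ε₂ − 1 = 1/0.72 + 1/0.32 − 1 = 3.514.
T₁⁴ − T₂⁴ = 6.30×10^11 − 2.02×10^11 = 4.29×10^11 K⁴.
q = 5.67×10⁻⁸ × 4.29×10^11 / 3.514 = 6920 W/m².
Q = q·A = 6920 × 8.5 = 58800 W.

Q ≈ 58800 W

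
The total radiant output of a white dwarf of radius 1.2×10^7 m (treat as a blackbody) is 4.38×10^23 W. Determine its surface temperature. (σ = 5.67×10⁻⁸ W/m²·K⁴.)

T ≈ 8080 K

A = 4πr² = 4π × (1.2×10^7)² = 1.81×10^15 m².
From P = σAT⁴, T = (P / σA)^(1/4) = (4.38×10^23 / (5.67×10⁻⁸ × 1.81×10^15))^(1/4).
T = (4.27×10^15)^(1/4) = 8080 K.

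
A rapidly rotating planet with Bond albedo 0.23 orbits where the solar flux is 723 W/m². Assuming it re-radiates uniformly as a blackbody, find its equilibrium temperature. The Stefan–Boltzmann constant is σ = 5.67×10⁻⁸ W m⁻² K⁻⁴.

Power absorbed = (1−a)S·πR²; power emitted = 4πR²σT⁴. Equating and cancelling πR²:
T = ((1−a)S / 4σ)^(1/4) = (557 / (4 × 5.67×10⁻⁸))^(1/4) = (2.45×10^9)^(1/4).
T = 223 K.

T ≈ 223 K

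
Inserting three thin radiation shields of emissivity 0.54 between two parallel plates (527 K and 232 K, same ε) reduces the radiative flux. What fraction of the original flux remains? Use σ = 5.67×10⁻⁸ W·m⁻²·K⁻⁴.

With N identical shields there are N+1 = 4 gaps in series, each with the same radiative resistance, so the flux falls to 1/(N+1) of its unshielded value.

ratio ≈ 0.250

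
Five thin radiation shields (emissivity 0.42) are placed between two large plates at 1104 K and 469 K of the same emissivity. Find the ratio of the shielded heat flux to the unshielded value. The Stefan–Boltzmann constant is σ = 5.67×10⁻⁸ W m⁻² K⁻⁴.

With N identical shields there are N+1 = 6 gaps in series, each with the same radiative resistance, so the flux falls to 1/(N+1) of its unshielded value.

ratio ≈ 0.167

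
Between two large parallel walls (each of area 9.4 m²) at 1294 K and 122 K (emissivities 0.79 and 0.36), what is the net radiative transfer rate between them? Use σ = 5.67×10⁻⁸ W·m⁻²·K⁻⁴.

Q ≈ 4.91×10^5 W

For two large parallel gray plates, q = σ(T₁⁴ − T₂⁴) / (1/ε₁ + 1/ε₂ − 1).
1/ε₁ + 1/ε₂ − 1 = 1/0.79 + 1/0.36 − 1 = 3.044.
T₁⁴ − T₂⁴ = 2.80×10^12 − 2.22×10^8 = 2.80×10^12 K⁴.
q = 5.67×10⁻⁸ × 2.80×10^12 / 3.044 = 52200 W/m².
Q = q·A = 52200 × 9.4 = 4.91×10^5 W.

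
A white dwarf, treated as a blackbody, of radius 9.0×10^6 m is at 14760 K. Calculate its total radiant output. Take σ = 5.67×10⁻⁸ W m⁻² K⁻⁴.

P ≈ 2.74×10^24 W

A = 4πr² = 4π × (9.0×10^6)² = 1.02×10^15 m².
P = σAT⁴ = 5.67×10⁻⁸ × 1.02×10^15 × (14760)⁴ = 5.67×10⁻⁸ × 1.02×10^15 × 4.75×10^16.
P = 2.74×10^24 W.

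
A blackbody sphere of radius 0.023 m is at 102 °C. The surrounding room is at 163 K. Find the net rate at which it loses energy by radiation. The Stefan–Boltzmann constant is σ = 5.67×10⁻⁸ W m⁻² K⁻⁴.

Q ≈ 7.19 W

A = 4πr² = 4π × (0.023)² = 6.65×10^-3 m².
Convert: 102 °C = 375 K.
Q = σA(T⁴ − T_s⁴). T⁴ − T_s⁴ = (375)⁴ − (163)⁴ = 1.98×10^10 − 7.06×10^8 = 1.91×10^10 K⁴.
Q = 5.67×10⁻⁸ × 6.65×10^-3 × 1.91×10^10 = 7.19 W.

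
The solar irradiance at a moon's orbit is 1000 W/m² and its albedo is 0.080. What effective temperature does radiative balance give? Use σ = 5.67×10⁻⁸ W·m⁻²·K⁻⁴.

T ≈ 252 K

Power absorbed = (1−a)S·πR²; power emitted = 4πR²σT⁴. Equating and cancelling πR²:
T = ((1−a)S / 4σ)^(1/4) = (920 / (4 × 5.67×10⁻⁸))^(1/4) = (4.06×10^9)^(1/4).
T = 252 K.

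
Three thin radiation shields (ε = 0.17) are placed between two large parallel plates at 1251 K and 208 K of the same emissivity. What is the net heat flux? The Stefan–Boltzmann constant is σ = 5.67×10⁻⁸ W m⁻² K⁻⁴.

Each of the 4 gaps contributes resistance (2/ε − 1) = 2/0.17 − 1 = 10.76; total = 43.06.
q = σ(T₁⁴ − T₂⁴) / 43.06 = 5.67×10⁻⁸ × 2.45×10^12 / 43.06 = 3220 W/m².

q ≈ 3220 W/m²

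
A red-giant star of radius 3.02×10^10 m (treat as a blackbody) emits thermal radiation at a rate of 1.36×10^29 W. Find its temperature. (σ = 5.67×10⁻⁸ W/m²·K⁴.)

A = 4πr² = 4π × (3.02×10^10)² = 1.15×10^22 m².
From P = σAT⁴, T = (P / σA)^(1/4) = (1.36×10^29 / (5.67×10⁻⁸ × 1.15×10^22))^(1/4).
T = (2.09×10^14)^(1/4) = 3800 K.

T ≈ 3800 K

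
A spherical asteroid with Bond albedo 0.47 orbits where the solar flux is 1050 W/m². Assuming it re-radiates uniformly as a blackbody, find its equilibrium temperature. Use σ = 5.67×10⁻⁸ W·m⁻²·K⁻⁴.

Power absorbed = (1−a)S·πR²; power emitted = 4πR²σT⁴. Equating and cancelling πR²:
T = ((1−a)S / 4σ)^(1/4) = (556 / (4 × 5.67×10⁻⁸))^(1/4) = (2.45×10^9)^(1/4).
T = 223 K.

T ≈ 223 K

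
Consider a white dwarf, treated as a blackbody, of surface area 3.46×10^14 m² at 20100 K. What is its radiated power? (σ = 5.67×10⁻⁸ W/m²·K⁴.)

P ≈ 3.20×10^24 W

P = σAT⁴ = 5.67×10⁻⁸ × 3.46×10^14 × (20100)⁴ = 5.67×10⁻⁸ × 3.46×10^14 × 1.63×10^17.
P = 3.20×10^24 W.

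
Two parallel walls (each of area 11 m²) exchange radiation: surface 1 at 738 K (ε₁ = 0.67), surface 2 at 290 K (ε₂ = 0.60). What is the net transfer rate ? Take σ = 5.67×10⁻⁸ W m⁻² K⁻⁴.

Q ≈ 83600 W

For two large parallel gray plates, q = σ(T₁⁴ − T₂⁴) / (1/ε₁ + 1/ε₂ − 1).
1/ε₁ + 1/ε₂ − 1 = 1/0.67 + 1/0.60 − 1 = 2.159.
T₁⁴ − T₂⁴ = 2.97×10^11 − 7.07×10^9 = 2.90×10^11 K⁴.
q = 5.67×10⁻⁸ × 2.90×10^11 / 2.159 = 7600 W/m².
Q = q·A = 7600 × 11 = 83600 W.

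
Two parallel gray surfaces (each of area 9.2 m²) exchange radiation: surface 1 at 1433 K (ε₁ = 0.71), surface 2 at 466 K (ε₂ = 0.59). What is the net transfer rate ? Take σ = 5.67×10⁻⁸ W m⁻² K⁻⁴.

For two large parallel gray plates, q = σ(T₁⁴ − T₂⁴) / (1/ε₁ + 1/ε₂ − 1).
1/ε₁ + 1/ε₂ − 1 = 1/0.71 + 1/0.59 − 1 = 2.103.
T₁⁴ − T₂⁴ = 4.22×10^12 − 4.72×10^10 = 4.17×10^12 K⁴.
q = 5.67×10⁻⁸ × 4.17×10^12 / 2.103 = 1.12×10^5 W/m².
Q = q·A = 1.12×10^5 × 9.2 = 1.03×10^6 W.

Q ≈ 1.03×10^6 W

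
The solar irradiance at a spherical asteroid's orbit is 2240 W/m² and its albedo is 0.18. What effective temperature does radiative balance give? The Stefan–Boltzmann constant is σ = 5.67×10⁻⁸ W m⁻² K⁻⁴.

T ≈ 300 K

Power absorbed = (1−a)S·πR²; power emitted = 4πR²σT⁴. Equating and cancelling πR²:
T = ((1−a)S / 4σ)^(1/4) = (1840 / (4 × 5.67×10⁻⁸))^(1/4) = (8.10×10^9)^(1/4).
T = 300 K.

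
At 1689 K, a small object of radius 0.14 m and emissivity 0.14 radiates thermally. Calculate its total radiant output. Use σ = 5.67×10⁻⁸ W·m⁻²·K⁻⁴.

A = 4πr² = 4π × (0.14)² = 0.246 m².
P = εσAT⁴ = 0.14 × 5.67×10⁻⁸ × 0.246 × (1689)⁴ = 0.14 × 5.67×10⁻⁸ × 0.246 × 8.14×10^12.
P = 15900 W.

P ≈ 15900 W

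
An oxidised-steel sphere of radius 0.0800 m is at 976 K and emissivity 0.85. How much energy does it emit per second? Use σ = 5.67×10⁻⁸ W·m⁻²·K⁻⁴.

P ≈ 3520 W

A = 4πr² = 4π × (0.0800)² = 0.0804 m².
P = εσAT⁴ = 0.85 × 5.67×10⁻⁸ × 0.0804 × (976)⁴ = 0.85 × 5.67×10⁻⁸ × 0.0804 × 9.07×10^11.
P = 3520 W.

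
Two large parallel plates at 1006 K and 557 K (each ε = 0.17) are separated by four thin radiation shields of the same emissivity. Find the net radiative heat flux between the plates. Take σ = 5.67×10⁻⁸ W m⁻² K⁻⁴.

q ≈ 978 W/m²

Each of the 5 gaps contributes resistance (2/ε − 1) = 2/0.17 − 1 = 10.76; total = 53.82.
q = σ(T₁⁴ − T₂⁴) / 53.82 = 5.67×10⁻⁸ × 9.28×10^11 / 53.82 = 978 W/m².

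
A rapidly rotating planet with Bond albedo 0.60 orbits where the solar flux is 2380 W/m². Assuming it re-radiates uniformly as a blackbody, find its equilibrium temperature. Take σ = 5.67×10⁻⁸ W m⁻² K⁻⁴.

Power absorbed = (1−a)S·πR²; power emitted = 4πR²σT⁴. Equating and cancelling πR²:
T = ((1−a)S / 4σ)^(1/4) = (952 / (4 × 5.67×10⁻⁸))^(1/4) = (4.20×10^9)^(1/4).
T = 255 K.

T ≈ 255 K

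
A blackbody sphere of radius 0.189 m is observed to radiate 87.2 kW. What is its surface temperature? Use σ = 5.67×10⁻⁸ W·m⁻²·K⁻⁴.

A = 4πr² = 4π × (0.189)² = 0.449 m².
From P = σAT⁴, T = (P / σA)^(1/4) = (87200 / (5.67×10⁻⁸ × 0.449))^(1/4).
T = (3.43×10^12)^(1/4) = 1360 K.

T ≈ 1360 K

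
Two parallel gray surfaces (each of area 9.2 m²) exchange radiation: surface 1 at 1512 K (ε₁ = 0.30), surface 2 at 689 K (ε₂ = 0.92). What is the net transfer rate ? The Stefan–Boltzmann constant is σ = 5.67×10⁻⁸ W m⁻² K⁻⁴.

Q ≈ 7.63×10^5 W

For two large parallel gray plates, q = σ(T₁⁴ − T₂⁴) / (1/ε₁ + 1/ε₂ − 1).
1/ε₁ + 1/ε₂ − 1 = 1/0.30 + 1/0.92 − 1 = 3.420.
T₁⁴ − T₂⁴ = 5.23×10^12 − 2.25×10^11 = 5.00×10^12 K⁴.
q = 5.67×10⁻⁸ × 5.00×10^12 / 3.420 = 82900 W/m².
Q = q·A = 82900 × 9.2 = 7.63×10^5 W.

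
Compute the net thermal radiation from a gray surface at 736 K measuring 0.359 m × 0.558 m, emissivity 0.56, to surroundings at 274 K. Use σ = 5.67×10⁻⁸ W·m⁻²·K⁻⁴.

A = 0.359 × 0.558 = 0.200 m².
Q = εσA(T⁴ − T_s⁴). T⁴ − T_s⁴ = (736)⁴ − (274)⁴ = 2.93×10^11 − 5.64×10^9 = 2.88×10^11 K⁴.
Q = 0.56 × 5.67×10⁻⁸ × 0.200 × 2.88×10^11 = 1830 W.

Q ≈ 1830 W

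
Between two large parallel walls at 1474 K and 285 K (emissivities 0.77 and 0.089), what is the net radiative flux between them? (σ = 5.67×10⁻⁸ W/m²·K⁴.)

For two large parallel gray plates, q = σ(T₁⁴ − T₂⁴) / (1/ε₁ + 1/ε₂ − 1).
1/ε₁ + 1/ε₂ − 1 = 1/0.77 + 1/0.089 − 1 = 11.53.
T₁⁴ − T₂⁴ = 4.72×10^12 − 6.60×10^9 = 4.71×10^12 K⁴.
q = 5.67×10⁻⁸ × 4.71×10^12 / 11.53 = 23200 W/m².

q ≈ 23200 W/m²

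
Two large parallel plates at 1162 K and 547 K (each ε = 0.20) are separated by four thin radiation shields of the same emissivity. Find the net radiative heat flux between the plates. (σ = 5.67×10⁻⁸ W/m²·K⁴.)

q ≈ 2180 W/m²

Each of the 5 gaps contributes resistance (2/ε − 1) = 2/0.20 − 1 = 9.000; total = 45.00.
q = σ(T₁⁴ − T₂⁴) / 45.00 = 5.67×10⁻⁸ × 1.73×10^12 / 45.00 = 2180 W/m².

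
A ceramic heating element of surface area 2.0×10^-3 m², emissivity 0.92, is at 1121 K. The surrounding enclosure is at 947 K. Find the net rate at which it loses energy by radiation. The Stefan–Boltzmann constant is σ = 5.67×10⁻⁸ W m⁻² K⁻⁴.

Q ≈ 80.8 W

Q = εσA(T⁴ − T_s⁴). T⁴ − T_s⁴ = (1121)⁴ − (947)⁴ = 1.58×10^12 − 8.04×10^11 = 7.75×10^11 K⁴.
Q = 0.92 × 5.67×10⁻⁸ × 2.00×10^-3 × 7.75×10^11 = 80.8 W.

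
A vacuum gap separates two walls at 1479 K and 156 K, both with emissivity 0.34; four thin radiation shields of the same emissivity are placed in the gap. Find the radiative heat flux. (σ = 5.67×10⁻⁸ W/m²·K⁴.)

q ≈ 11100 W/m²

Each of the 5 gaps contributes resistance (2/ε − 1) = 2/0.34 − 1 = 4.882; total = 24.41.
q = σ(T₁⁴ − T₂⁴) / 24.41 = 5.67×10⁻⁸ × 4.78×10^12 / 24.41 = 11100 W/m².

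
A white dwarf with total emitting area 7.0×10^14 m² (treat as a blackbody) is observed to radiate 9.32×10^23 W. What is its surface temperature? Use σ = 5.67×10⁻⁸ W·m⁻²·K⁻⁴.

From P = σAT⁴, T = (P / σA)^(1/4) = (9.32×10^23 / (5.67×10⁻⁸ × 7.00×10^14))^(1/4).
T = (2.35×10^16)^(1/4) = 12400 K.

T ≈ 12400 K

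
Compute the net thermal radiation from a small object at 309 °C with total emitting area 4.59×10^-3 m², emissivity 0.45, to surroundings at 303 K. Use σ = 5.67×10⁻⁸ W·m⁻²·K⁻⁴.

Q ≈ 12.4 W

Convert: 309 °C = 582 K.
Q = εσA(T⁴ − T_s⁴). T⁴ − T_s⁴ = (582)⁴ − (303)⁴ = 1.15×10^11 − 8.43×10^9 = 1.06×10^11 K⁴.
Q = 0.45 × 5.67×10⁻⁸ × 4.59×10^-3 × 1.06×10^11 = 12.4 W.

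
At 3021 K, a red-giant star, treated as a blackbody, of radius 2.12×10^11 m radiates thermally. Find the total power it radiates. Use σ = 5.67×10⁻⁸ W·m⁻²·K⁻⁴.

P ≈ 2.67×10^30 W

A = 4πr² = 4π × (2.12×10^11)² = 5.65×10^23 m².
P = σAT⁴ = 5.67×10⁻⁸ × 5.65×10^23 × (3021)⁴ = 5.67×10⁻⁸ × 5.65×10^23 × 8.33×10^13.
P = 2.67×10^30 W.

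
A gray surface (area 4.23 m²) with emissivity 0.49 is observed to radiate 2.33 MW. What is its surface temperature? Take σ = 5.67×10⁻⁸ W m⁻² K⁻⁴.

T ≈ 2110 K

From P = εσAT⁴, T = (P / εσA)^(1/4) = (2.33×10^6 / (0.49 × 5.67×10⁻⁸ × 4.23))^(1/4).
T = (1.98×10^13)^(1/4) = 2110 K.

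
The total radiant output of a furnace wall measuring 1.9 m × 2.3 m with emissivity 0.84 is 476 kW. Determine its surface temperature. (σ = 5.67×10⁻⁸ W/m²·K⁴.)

T ≈ 1230 K

A = 1.9 × 2.3 = 4.37 m².
From P = εσAT⁴, T = (P / εσA)^(1/4) = (4.76×10^5 / (0.84 × 5.67×10⁻⁸ × 4.37))^(1/4).
T = (2.29×10^12)^(1/4) = 1230 K.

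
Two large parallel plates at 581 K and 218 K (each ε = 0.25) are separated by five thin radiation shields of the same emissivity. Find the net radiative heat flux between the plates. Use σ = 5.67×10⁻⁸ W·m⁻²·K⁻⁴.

Each of the 6 gaps contributes resistance (2/ε − 1) = 2/0.25 − 1 = 7.000; total = 42.00.
q = σ(T₁⁴ − T₂⁴) / 42.00 = 5.67×10⁻⁸ × 1.12×10^11 / 42.00 = 151 W/m².

q ≈ 151 W/m²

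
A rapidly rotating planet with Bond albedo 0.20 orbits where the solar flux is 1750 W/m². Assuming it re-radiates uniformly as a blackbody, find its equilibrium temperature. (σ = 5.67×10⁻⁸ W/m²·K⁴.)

T ≈ 280 K

Power absorbed = (1−a)S·πR²; power emitted = 4πR²σT⁴. Equating and cancelling πR²:
T = ((1−a)S / 4σ)^(1/4) = (1400 / (4 × 5.67×10⁻⁸))^(1/4) = (6.17×10^9)^(1/4).
T = 280 K.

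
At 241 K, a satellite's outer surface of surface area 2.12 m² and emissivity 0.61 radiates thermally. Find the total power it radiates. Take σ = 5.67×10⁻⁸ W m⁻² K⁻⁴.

P ≈ 247 W

Stefan–Boltzmann: P = εσAT⁴ = 0.61 × 5.67×10⁻⁸ × 2.12 × (241)⁴ = 0.61 × 5.67×10⁻⁸ × 2.12 × 3.37×10^9.
P = 247 W.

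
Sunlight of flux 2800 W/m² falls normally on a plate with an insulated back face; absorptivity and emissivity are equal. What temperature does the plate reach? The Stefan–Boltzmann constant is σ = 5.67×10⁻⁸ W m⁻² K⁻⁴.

T ≈ 471 K

Absorbed flux αS = emitted flux εσT⁴ (one radiating face); with α = ε, T = (S/σ)^(1/4).
T = (2800 / 5.67×10⁻⁸)^(1/4) = (4.94×10^10)^(1/4).
T = 471 K.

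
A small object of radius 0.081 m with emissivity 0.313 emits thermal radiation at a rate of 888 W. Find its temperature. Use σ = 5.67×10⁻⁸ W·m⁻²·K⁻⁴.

T ≈ 883 K

A = 4πr² = 4π × (0.081)² = 0.0824 m².
From P = εσAT⁴, T = (P / εσA)^(1/4) = (888 / (0.313 × 5.67×10⁻⁸ × 0.0824))^(1/4).
T = (6.07×10^11)^(1/4) = 883 K.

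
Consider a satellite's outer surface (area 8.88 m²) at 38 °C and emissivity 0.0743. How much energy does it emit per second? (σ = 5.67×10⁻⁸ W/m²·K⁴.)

38 °C = 311 K.
P = εσAT⁴ = 0.0743 × 5.67×10⁻⁸ × 8.88 × (311)⁴ = 0.0743 × 5.67×10⁻⁸ × 8.88 × 9.35×10^9.
P = 350 W.

P ≈ 350 W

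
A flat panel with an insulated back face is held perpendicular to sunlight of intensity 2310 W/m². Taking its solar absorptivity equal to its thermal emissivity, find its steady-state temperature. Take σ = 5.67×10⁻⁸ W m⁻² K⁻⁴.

Absorbed flux αS = emitted flux εσT⁴ (one radiating face); with α = ε, T = (S/σ)^(1/4).
T = (2310 / 5.67×10⁻⁸)^(1/4) = (4.07×10^10)^(1/4).
T = 449 K.

T ≈ 449 K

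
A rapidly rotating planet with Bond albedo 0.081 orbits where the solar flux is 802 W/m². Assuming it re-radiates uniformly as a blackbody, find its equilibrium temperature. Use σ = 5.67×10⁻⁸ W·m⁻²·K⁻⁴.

T ≈ 239 K

Power absorbed = (1−a)S·πR²; power emitted = 4πR²σT⁴. Equating and cancelling πR²:
T = ((1−a)S / 4σ)^(1/4) = (737 / (4 × 5.67×10⁻⁸))^(1/4) = (3.25×10^9)^(1/4).
T = 239 K.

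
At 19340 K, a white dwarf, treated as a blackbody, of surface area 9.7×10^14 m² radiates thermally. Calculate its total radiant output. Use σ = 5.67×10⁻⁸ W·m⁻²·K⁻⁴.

P = σAT⁴ = 5.67×10⁻⁸ × 9.70×10^14 × (19340)⁴ = 5.67×10⁻⁸ × 9.70×10^14 × 1.40×10^17.
P = 7.69×10^24 W.

P ≈ 7.69×10^24 W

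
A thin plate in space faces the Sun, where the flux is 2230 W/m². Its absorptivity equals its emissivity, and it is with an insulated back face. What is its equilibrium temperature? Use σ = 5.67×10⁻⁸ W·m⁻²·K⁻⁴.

T ≈ 445 K

Absorbed flux αS = emitted flux εσT⁴ (one radiating face); with α = ε, T = (S/σ)^(1/4).
T = (2230 / 5.67×10⁻⁸)^(1/4) = (3.93×10^10)^(1/4).
T = 445 K.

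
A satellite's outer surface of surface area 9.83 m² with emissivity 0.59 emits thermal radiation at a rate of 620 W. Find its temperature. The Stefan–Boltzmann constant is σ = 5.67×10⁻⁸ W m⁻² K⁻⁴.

T ≈ 208 K

From P = εσAT⁴, T = (P / εσA)^(1/4) = (620 / (0.59 × 5.67×10⁻⁸ × 9.83))^(1/4).
T = (1.89×10^9)^(1/4) = 208 K.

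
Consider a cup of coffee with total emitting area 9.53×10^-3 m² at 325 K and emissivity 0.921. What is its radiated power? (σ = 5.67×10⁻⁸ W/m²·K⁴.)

P ≈ 5.55 W

Stefan–Boltzmann: P = εσAT⁴ = 0.921 × 5.67×10⁻⁸ × 9.53×10^-3 × (325)⁴ = 0.921 × 5.67×10⁻⁸ × 9.53×10^-3 × 1.12×10^10.
P = 5.55 W.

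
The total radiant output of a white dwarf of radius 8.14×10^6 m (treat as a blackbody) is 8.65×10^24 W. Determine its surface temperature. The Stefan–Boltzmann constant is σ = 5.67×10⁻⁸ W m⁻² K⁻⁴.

T ≈ 20700 K

A = 4πr² = 4π × (8.14×10^6)² = 8.33×10^14 m².
From P = σAT⁴, T = (P / σA)^(1/4) = (8.65×10^24 / (5.67×10⁻⁸ × 8.33×10^14))^(1/4).
T = (1.83×10^17)^(1/4) = 20700 K.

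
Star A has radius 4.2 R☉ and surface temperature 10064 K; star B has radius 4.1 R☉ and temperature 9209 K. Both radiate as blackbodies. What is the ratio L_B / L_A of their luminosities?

L_B/L_A ≈ 0.668

L = 4πR²σT⁴ ∝ R²T⁴, so L_B/L_A = (4.1/4.2)² × (9209/10064)⁴ = 0.953 × 0.701 = 0.668.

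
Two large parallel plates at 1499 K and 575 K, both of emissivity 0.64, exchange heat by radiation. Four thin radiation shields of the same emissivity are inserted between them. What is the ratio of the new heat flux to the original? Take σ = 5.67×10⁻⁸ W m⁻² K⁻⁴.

ratio ≈ 0.200

With N identical shields there are N+1 = 5 gaps in series, each with the same radiative resistance, so the flux falls to 1/(N+1) of its unshielded value.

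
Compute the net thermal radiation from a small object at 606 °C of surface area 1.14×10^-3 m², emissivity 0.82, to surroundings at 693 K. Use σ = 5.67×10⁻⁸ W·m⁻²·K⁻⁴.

Q ≈ 19.4 W

Convert: 606 °C = 879 K.
Q = εσA(T⁴ − T_s⁴). T⁴ − T_s⁴ = (879)⁴ − (693)⁴ = 5.97×10^11 − 2.31×10^11 = 3.66×10^11 K⁴.
Q = 0.82 × 5.67×10⁻⁸ × 1.14×10^-3 × 3.66×10^11 = 19.4 W.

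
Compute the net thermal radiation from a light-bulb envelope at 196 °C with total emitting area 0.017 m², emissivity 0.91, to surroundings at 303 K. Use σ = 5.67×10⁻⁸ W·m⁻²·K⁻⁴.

Q ≈ 35.0 W

Convert: 196 °C = 469 K.
Q = εσA(T⁴ − T_s⁴). T⁴ − T_s⁴ = (469)⁴ − (303)⁴ = 4.84×10^10 − 8.43×10^9 = 4.00×10^10 K⁴.
Q = 0.91 × 5.67×10⁻⁸ × 0.0170 × 4.00×10^10 = 35.0 W.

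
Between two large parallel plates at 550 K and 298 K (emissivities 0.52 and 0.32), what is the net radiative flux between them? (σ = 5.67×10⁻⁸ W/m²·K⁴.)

For two large parallel gray plates, q = σ(T₁⁴ − T₂⁴) / (1/ε₁ + 1/ε₂ − 1).
1/ε₁ + 1/ε₂ − 1 = 1/0.52 + 1/0.32 − 1 = 4.048.
T₁⁴ − T₂⁴ = 9.15×10^10 − 7.89×10^9 = 8.36×10^10 K⁴.
q = 5.67×10⁻⁸ × 8.36×10^10 / 4.048 = 1170 W/m².

q ≈ 1170 W/m²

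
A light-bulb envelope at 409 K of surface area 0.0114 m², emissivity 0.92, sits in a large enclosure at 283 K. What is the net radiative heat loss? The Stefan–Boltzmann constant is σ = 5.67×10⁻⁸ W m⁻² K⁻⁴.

Q = εσA(T⁴ − T_s⁴). T⁴ − T_s⁴ = (409)⁴ − (283)⁴ = 2.80×10^10 − 6.41×10^9 = 2.16×10^10 K⁴.
Q = 0.92 × 5.67×10⁻⁸ × 0.0114 × 2.16×10^10 = 12.8 W.

Q ≈ 12.8 W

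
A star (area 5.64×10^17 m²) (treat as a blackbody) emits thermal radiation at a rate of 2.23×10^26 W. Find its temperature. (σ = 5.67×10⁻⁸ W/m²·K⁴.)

T ≈ 9140 K

From P = σAT⁴, T = (P / σA)^(1/4) = (2.23×10^26 / (5.67×10⁻⁸ × 5.64×10^17))^(1/4).
T = (6.97×10^15)^(1/4) = 9140 K.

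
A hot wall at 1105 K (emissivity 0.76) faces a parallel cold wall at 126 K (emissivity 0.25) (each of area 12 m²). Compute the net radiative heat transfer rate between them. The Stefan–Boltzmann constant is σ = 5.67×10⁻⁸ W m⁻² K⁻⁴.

For two large parallel gray plates, q = σ(T₁⁴ − T₂⁴) / (1/ε₁ + 1/ε₂ − 1).
1/ε₁ + 1/ε₂ − 1 = 1/0.76 + 1/0.25 − 1 = 4.316.
T₁⁴ − T₂⁴ = 1.49×10^12 − 2.52×10^8 = 1.49×10^12 K⁴.
q = 5.67×10⁻⁸ × 1.49×10^12 / 4.316 = 19600 W/m².
Q = q·A = 19600 × 12 = 2.35×10^5 W.

Q ≈ 2.35×10^5 W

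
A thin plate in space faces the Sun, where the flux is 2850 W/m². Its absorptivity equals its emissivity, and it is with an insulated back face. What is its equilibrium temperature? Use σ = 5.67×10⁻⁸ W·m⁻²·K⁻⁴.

Absorbed flux αS = emitted flux εσT⁴ (one radiating face); with α = ε, T = (S/σ)^(1/4).
T = (2850 / 5.67×10⁻⁸)^(1/4) = (5.03×10^10)^(1/4).
T = 473 K.

T ≈ 473 K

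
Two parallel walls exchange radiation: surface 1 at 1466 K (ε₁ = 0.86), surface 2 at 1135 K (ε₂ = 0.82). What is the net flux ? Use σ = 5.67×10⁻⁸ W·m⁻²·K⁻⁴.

q ≈ 1.21×10^5 W/m²

For two large parallel gray plates, q = σ(T₁⁴ − T₂⁴) / (1/ε₁ + 1/ε₂ − 1).
1/ε₁ + 1/ε₂ − 1 = 1/0.86 + 1/0.82 − 1 = 1.382.
T₁⁴ − T₂⁴ = 4.62×10^12 − 1.66×10^12 = 2.96×10^12 K⁴.
q = 5.67×10⁻⁸ × 2.96×10^12 / 1.382 = 1.21×10^5 W/m².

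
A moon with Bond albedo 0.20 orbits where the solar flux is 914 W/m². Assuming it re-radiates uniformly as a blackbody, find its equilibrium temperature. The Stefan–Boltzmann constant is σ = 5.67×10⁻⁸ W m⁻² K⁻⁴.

Power absorbed = (1−a)S·πR²; power emitted = 4πR²σT⁴. Equating and cancelling πR²:
T = ((1−a)S / 4σ)^(1/4) = (731 / (4 × 5.67×10⁻⁸))^(1/4) = (3.22×10^9)^(1/4).
T = 238 K.

T ≈ 238 K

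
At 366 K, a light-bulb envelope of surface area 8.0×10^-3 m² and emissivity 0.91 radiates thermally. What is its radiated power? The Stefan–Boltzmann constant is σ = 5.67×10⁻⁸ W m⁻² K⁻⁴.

P = εσAT⁴ = 0.91 × 5.67×10⁻⁸ × 8.00×10^-3 × (366)⁴ = 0.91 × 5.67×10⁻⁸ × 8.00×10^-3 × 1.79×10^10.
P = 7.41 W.

P ≈ 7.41 W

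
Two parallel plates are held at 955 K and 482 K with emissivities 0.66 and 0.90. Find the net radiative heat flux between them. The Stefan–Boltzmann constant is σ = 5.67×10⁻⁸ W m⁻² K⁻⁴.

For two large parallel gray plates, q = σ(T₁⁴ − T₂⁴) / (1/ε₁ + 1/ε₂ − 1).
1/ε₁ + 1/ε₂ − 1 = 1/0.66 + 1/0.90 − 1 = 1.626.
T₁⁴ − T₂⁴ = 8.32×10^11 − 5.40×10^10 = 7.78×10^11 K⁴.
q = 5.67×10⁻⁸ × 7.78×10^11 / 1.626 = 27100 W/m².

q ≈ 27100 W/m²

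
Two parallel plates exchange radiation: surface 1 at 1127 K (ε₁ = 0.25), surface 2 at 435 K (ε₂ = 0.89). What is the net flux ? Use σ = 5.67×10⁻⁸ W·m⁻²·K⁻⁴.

q ≈ 21700 W/m²

For two large parallel gray plates, q = σ(T₁⁴ − T₂⁴) / (1/ε₁ + 1/ε₂ − 1).
1/ε₁ + 1/ε₂ − 1 = 1/0.25 + 1/0.89 − 1 = 4.124.
T₁⁴ − T₂⁴ = 1.61×10^12 − 3.58×10^10 = 1.58×10^12 K⁴.
q = 5.67×10⁻⁸ × 1.58×10^12 / 4.124 = 21700 W/m².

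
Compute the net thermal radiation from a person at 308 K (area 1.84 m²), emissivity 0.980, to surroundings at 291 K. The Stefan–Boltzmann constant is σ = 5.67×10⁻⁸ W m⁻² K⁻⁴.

Q ≈ 187 W

Q = εσA(T⁴ − T_s⁴). T⁴ − T_s⁴ = (308)⁴ − (291)⁴ = 9.00×10^9 − 7.17×10^9 = 1.83×10^9 K⁴.
Q = 0.980 × 5.67×10⁻⁸ × 1.84 × 1.83×10^9 = 187 W.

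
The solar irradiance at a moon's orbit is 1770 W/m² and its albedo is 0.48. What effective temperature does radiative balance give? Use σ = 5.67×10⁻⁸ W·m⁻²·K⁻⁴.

T ≈ 252 K

Power absorbed = (1−a)S·πR²; power emitted = 4πR²σT⁴. Equating and cancelling πR²:
T = ((1−a)S / 4σ)^(1/4) = (920 / (4 × 5.67×10⁻⁸))^(1/4) = (4.06×10^9)^(1/4).
T = 252 K.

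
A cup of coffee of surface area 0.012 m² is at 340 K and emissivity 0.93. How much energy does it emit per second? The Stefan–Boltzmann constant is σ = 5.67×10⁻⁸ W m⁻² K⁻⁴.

P ≈ 8.46 W

Stefan–Boltzmann: P = εσAT⁴ = 0.93 × 5.67×10⁻⁸ × 0.0120 × (340)⁴ = 0.93 × 5.67×10⁻⁸ × 0.0120 × 1.34×10^10.
P = 8.46 W.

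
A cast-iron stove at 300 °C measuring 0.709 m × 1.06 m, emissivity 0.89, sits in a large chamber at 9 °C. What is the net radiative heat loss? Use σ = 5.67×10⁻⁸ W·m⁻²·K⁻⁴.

Q ≈ 3850 W

A = 0.709 × 1.06 = 0.752 m².
Convert: 300 °C = 573 K; 9 °C = 282 K.
Q = εσA(T⁴ − T_s⁴). T⁴ − T_s⁴ = (573)⁴ − (282)⁴ = 1.08×10^11 − 6.32×10^9 = 1.01×10^11 K⁴.
Q = 0.89 × 5.67×10⁻⁸ × 0.752 × 1.01×10^11 = 3850 W.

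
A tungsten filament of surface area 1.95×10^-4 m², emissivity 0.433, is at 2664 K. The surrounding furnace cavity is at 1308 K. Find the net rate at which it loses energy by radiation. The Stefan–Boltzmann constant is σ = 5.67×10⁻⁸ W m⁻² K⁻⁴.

Q ≈ 227 W

Q = εσA(T⁴ − T_s⁴). T⁴ − T_s⁴ = (2664)⁴ − (1308)⁴ = 5.04×10^13 − 2.93×10^12 = 4.74×10^13 K⁴.
Q = 0.433 × 5.67×10⁻⁸ × 1.95×10^-4 × 4.74×10^13 = 227 W.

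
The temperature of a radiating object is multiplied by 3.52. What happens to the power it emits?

factor ≈ 154

P ∝ T⁴, so the power scales as (3.52)⁴ = 154.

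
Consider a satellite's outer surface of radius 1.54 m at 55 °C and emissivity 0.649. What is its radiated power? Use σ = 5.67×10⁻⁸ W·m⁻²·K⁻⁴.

P ≈ 12700 W

A = 4πr² = 4π × (1.54)² = 29.8 m².
55 °C = 328 K.
Stefan–Boltzmann: P = εσAT⁴ = 0.649 × 5.67×10⁻⁸ × 29.8 × (328)⁴ = 0.649 × 5.67×10⁻⁸ × 29.8 × 1.16×10^10.
P = 12700 W.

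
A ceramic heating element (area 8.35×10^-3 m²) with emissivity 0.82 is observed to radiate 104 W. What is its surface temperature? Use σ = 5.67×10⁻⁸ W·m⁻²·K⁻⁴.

From P = εσAT⁴, T = (P / εσA)^(1/4) = (104 / (0.82 × 5.67×10⁻⁸ × 8.35×10^-3))^(1/4).
T = (2.68×10^11)^(1/4) = 719 K.

T ≈ 719 K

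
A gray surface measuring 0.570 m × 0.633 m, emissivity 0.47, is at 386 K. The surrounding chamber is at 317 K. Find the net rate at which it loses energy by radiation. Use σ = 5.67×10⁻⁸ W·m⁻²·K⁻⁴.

A = 0.570 × 0.633 = 0.361 m².
Q = εσA(T⁴ − T_s⁴). T⁴ − T_s⁴ = (386)⁴ − (317)⁴ = 2.22×10^10 − 1.01×10^10 = 1.21×10^10 K⁴.
Q = 0.47 × 5.67×10⁻⁸ × 0.361 × 1.21×10^10 = 116 W.

Q ≈ 116 W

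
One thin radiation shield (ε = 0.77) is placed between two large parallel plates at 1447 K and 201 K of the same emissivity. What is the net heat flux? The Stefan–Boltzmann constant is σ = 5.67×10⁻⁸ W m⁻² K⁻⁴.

Each of the 2 gaps contributes resistance (2/ε − 1) = 2/0.77 − 1 = 1.597; total = 3.195.
q = σ(T₁⁴ − T₂⁴) / 3.195 = 5.67×10⁻⁸ × 4.38×10^12 / 3.195 = 77800 W/m².

q ≈ 77800 W/m²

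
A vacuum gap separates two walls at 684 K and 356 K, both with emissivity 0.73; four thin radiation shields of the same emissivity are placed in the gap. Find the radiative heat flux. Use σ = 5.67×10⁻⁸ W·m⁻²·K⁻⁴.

Each of the 5 gaps contributes resistance (2/ε − 1) = 2/0.73 − 1 = 1.740; total = 8.699.
q = σ(T₁⁴ − T₂⁴) / 8.699 = 5.67×10⁻⁸ × 2.03×10^11 / 8.699 = 1320 W/m².

q ≈ 1320 W/m²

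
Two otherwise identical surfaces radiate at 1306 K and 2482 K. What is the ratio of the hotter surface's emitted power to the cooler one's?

ratio ≈ 13.0

P ∝ T⁴, so the ratio is (2482/1306)⁴ = (1.900)⁴ = 13.0.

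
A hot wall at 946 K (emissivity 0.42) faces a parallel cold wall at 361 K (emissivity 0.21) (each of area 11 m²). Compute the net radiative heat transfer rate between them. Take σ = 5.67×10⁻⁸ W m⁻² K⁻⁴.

For two large parallel gray plates, q = σ(T₁⁴ − T₂⁴) / (1/ε₁ + 1/ε₂ − 1).
1/ε₁ + 1/ε₂ − 1 = 1/0.42 + 1/0.21 − 1 = 6.143.
T₁⁴ − T₂⁴ = 8.01×10^11 − 1.70×10^10 = 7.84×10^11 K⁴.
q = 5.67×10⁻⁸ × 7.84×10^11 / 6.143 = 7240 W/m².
Q = q·A = 7240 × 11 = 79600 W.

Q ≈ 79600 W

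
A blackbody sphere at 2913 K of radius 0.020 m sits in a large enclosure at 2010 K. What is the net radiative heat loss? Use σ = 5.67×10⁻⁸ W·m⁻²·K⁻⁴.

Q ≈ 15900 W

A = 4πr² = 4π × (0.020)² = 5.03×10^-3 m².
Q = σA(T⁴ − T_s⁴). T⁴ − T_s⁴ = (2913)⁴ − (2010)⁴ = 7.20×10^13 − 1.63×10^13 = 5.57×10^13 K⁴.
Q = 5.67×10⁻⁸ × 5.03×10^-3 × 5.57×10^13 = 15900 W.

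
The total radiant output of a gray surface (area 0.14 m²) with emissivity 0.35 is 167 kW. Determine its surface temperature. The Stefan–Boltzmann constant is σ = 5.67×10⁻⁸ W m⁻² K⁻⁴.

T ≈ 2780 K

From P = εσAT⁴, T = (P / εσA)^(1/4) = (1.67×10^5 / (0.35 × 5.67×10⁻⁸ × 0.140))^(1/4).
T = (6.01×10^13)^(1/4) = 2780 K.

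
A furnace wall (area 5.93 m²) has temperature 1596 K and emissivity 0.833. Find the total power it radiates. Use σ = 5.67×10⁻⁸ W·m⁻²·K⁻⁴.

Stefan–Boltzmann: P = εσAT⁴ = 0.833 × 5.67×10⁻⁸ × 5.93 × (1596)⁴ = 0.833 × 5.67×10⁻⁸ × 5.93 × 6.49×10^12.
P = 1.82×10^6 W.

P ≈ 1.82×10^6 W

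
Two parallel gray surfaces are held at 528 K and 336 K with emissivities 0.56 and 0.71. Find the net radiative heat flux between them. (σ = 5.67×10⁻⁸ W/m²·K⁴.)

For two large parallel gray plates, q = σ(T₁⁴ − T₂⁴) / (1/ε₁ + 1/ε₂ − 1).
1/ε₁ + 1/ε₂ − 1 = 1/0.56 + 1/0.71 − 1 = 2.194.
T₁⁴ − T₂⁴ = 7.77×10^10 − 1.27×10^10 = 6.50×10^10 K⁴.
q = 5.67×10⁻⁸ × 6.50×10^10 / 2.194 = 1680 W/m².

q ≈ 1680 W/m²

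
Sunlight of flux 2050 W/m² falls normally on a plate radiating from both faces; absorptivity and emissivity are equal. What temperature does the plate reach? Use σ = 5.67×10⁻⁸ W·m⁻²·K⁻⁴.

T ≈ 367 K

Absorbed flux αS = emitted flux 2εσT⁴ per unit area; with α = ε this gives T = (S/2σ)^(1/4).
T = (2050 / (2 × 5.67×10⁻⁸))^(1/4) = (1.81×10^10)^(1/4).
T = 367 K.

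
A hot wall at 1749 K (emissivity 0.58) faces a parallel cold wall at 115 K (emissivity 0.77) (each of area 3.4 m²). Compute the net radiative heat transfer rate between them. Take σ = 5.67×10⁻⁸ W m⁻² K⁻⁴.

For two large parallel gray plates, q = σ(T₁⁴ − T₂⁴) / (1/ε₁ + 1/ε₂ − 1).
1/ε₁ + 1/ε₂ − 1 = 1/0.58 + 1/0.77 − 1 = 2.023.
T₁⁴ − T₂⁴ = 9.36×10^12 − 1.75×10^8 = 9.36×10^12 K⁴.
q = 5.67×10⁻⁸ × 9.36×10^12 / 2.023 = 2.62×10^5 W/m².
Q = q·A = 2.62×10^5 × 3.4 = 8.92×10^5 W.

Q ≈ 8.92×10^5 W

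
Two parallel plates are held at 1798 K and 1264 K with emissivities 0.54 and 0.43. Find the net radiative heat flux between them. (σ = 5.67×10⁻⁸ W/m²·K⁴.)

q ≈ 1.41×10^5 W/m²

For two large parallel gray plates, q = σ(T₁⁴ − T₂⁴) / (1/ε₁ + 1/ε₂ − 1).
1/ε₁ + 1/ε₂ − 1 = 1/0.54 + 1/0.43 − 1 = 3.177.
T₁⁴ − T₂⁴ = 1.05×10^13 − 2.55×10^12 = 7.90×10^12 K⁴.
q = 5.67×10⁻⁸ × 7.90×10^12 / 3.177 = 1.41×10^5 W/m².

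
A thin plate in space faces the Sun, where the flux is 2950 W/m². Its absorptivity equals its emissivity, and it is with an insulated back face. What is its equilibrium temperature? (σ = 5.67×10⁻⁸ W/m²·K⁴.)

T ≈ 478 K

Absorbed flux αS = emitted flux εσT⁴ (one radiating face); with α = ε, T = (S/σ)^(1/4).
T = (2950 / 5.67×10⁻⁸)^(1/4) = (5.20×10^10)^(1/4).
T = 478 K.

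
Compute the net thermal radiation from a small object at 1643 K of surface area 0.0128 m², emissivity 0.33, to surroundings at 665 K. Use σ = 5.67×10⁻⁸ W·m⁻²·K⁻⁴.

Q ≈ 1700 W

Q = εσA(T⁴ − T_s⁴). T⁴ − T_s⁴ = (1643)⁴ − (665)⁴ = 7.29×10^12 − 1.96×10^11 = 7.09×10^12 K⁴.
Q = 0.33 × 5.67×10⁻⁸ × 0.0128 × 7.09×10^12 = 1700 W.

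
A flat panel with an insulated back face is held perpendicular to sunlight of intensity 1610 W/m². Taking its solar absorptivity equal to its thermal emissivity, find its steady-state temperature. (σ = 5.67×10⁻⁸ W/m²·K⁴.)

T ≈ 410 K

Absorbed flux αS = emitted flux εσT⁴ (one radiating face); with α = ε, T = (S/σ)^(1/4).
T = (1610 / 5.67×10⁻⁸)^(1/4) = (2.84×10^10)^(1/4).
T = 410 K.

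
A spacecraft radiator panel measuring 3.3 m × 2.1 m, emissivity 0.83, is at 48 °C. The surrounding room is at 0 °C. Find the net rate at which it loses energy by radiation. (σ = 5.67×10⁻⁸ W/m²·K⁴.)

Q ≈ 1650 W

A = 3.3 × 2.1 = 6.93 m².
Convert: 48 °C = 321 K; 0 °C = 273 K.
Q = εσA(T⁴ − T_s⁴). T⁴ − T_s⁴ = (321)⁴ − (273)⁴ = 1.06×10^10 − 5.55×10^9 = 5.06×10^9 K⁴.
Q = 0.83 × 5.67×10⁻⁸ × 6.93 × 5.06×10^9 = 1650 W.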